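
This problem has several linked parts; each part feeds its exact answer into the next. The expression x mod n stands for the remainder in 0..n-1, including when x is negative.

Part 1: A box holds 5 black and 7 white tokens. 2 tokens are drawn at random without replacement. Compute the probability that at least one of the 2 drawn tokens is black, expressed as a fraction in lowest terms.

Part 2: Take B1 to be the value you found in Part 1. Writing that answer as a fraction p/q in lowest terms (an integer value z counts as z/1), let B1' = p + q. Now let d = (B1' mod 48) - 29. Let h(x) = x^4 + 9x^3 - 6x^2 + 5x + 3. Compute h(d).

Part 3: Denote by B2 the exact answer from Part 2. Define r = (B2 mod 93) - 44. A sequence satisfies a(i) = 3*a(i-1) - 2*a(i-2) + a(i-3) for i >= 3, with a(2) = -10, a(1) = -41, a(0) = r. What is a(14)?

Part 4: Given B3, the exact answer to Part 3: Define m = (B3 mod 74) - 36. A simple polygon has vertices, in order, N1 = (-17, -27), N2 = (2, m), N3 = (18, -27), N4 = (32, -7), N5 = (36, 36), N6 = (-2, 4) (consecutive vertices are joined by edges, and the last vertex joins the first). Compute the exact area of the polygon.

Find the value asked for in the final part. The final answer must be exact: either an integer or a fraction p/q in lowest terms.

1765

Part 1: total draws C(12,2) = 66; complement C(7,2) = 21; favorable 66 - 21 = 45; P = 15/22; answer 15/22
Part 2: B1 = 15/22; threaded value p + q = 37; d = 8; 1*(8)^4 + 9*(8)^3 - 6*(8)^2 + 5*(8)^1 + 3 = (4096) + (4608) + (-384) + (40) + (3) = 8363; answer 8363
Part 3: B2 = 8363; r = 42; a(3) = 3*(-10) - 2*(-41) + 1*(42) = 94; iterating: a(3)=94, a(4)=261, a(5)=585, a(6)=1327, a(7)=3072, a(8)=7147, a(9)=16624, a(10)=38650, a(11)=89849, a(12)=208871, a(13)=485565, a(14)=1128802; answer 1128802
Part 4: B3 = 1128802; m = -30; cross terms: (-17*-30 - 2*-27)=564, (2*-27 - 18*-30)=486, (18*-7 - 32*-27)=738, (32*36 - 36*-7)=1404, (36*4 - -2*36)=216, (-2*-27 - -17*4)=122; twice the area = |3530| = 3530; area = 1765; answer 1765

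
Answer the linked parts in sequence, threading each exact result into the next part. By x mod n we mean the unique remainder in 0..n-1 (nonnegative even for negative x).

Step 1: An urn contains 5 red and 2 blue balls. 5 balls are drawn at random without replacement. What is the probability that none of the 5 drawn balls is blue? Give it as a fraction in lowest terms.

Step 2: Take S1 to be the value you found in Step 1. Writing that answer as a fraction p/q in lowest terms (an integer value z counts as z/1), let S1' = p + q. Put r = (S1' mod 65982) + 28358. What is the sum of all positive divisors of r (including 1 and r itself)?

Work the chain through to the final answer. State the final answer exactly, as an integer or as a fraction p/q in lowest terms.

Step 1: total draws C(7,5) = 21; favorable C(5,5) = 1; P = 1/21; answer 1/21
Step 2: S1 = 1/21; threaded value p + q = 22; r = 28380; 28380 = 2^2 * 3 * 5 * 11 * 43; sigma = (1 + 2 + 4) * (1 + 3) * (1 + 5) * (1 + 11) * (1 + 43) = 7 * 4 * 6 * 12 * 44 = 88704; answer 88704

88704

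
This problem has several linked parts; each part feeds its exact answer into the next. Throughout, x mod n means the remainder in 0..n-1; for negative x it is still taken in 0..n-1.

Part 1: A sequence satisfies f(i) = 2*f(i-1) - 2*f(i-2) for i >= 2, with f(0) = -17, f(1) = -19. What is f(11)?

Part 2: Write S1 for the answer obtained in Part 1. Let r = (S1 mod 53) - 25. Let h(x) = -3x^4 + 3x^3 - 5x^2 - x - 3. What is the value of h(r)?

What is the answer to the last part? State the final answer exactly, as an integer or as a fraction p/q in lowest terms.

-737113

Part 1: f(2) = 2*(-19) - 2*(-17) = -4; iterating: f(2)=-4, f(3)=30, f(4)=68, f(5)=76, f(6)=16, f(7)=-120, f(8)=-272, f(9)=-304, f(10)=-64, f(11)=480; answer 480
Part 2: S1 = 480; r = -22; -3*(-22)^4 + 3*(-22)^3 - 5*(-22)^2 - 1*(-22)^1 - 3 = (-702768) + (-31944) + (-2420) + (22) + (-3) = -737113; answer -737113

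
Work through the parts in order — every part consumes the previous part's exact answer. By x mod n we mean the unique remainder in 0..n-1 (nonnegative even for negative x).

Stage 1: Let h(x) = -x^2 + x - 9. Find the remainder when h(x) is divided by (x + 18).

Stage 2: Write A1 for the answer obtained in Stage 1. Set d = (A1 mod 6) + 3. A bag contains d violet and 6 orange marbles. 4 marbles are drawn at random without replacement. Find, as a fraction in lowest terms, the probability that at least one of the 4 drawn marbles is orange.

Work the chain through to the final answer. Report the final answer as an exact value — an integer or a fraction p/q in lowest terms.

Stage 1: remainder = value at the root: -1*(-18)^2 + 1*(-18)^1 - 9 = (-324) + (-18) + (-9) = -351; answer -351
Stage 2: A1 = -351; d = 6; total draws C(12,4) = 495; complement C(6,4) = 15; favorable 495 - 15 = 480; P = 32/33; answer 32/33

32/33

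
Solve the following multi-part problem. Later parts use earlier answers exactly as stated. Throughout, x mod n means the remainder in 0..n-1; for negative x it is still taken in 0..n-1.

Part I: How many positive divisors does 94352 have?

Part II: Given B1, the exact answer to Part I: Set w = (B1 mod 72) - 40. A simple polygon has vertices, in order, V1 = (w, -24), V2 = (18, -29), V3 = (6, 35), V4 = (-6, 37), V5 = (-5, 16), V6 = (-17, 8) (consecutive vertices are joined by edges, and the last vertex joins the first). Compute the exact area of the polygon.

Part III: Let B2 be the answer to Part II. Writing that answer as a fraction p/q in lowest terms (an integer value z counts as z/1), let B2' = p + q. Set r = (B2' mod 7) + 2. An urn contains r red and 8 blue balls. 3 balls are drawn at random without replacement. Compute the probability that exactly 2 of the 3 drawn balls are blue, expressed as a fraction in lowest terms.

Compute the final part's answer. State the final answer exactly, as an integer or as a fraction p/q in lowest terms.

Part I: 94352 = 2^4 * 5897; number of divisors = (4+1) * (1+1) = 10; answer 10
Part II: B1 = 10; w = -30; cross terms: (-30*-29 - 18*-24)=1302, (18*35 - 6*-29)=804, (6*37 - -6*35)=432, (-6*16 - -5*37)=89, (-5*8 - -17*16)=232, (-17*-24 - -30*8)=648; twice the area = |3507| = 3507; area = 3507/2; answer 3507/2
Part III: B2 = 3507/2; threaded value p + q = 3509; r = 4; total draws C(12,3) = 220; favorable C(8,2)*C(4,1) = 112; P = 28/55; answer 28/55

28/55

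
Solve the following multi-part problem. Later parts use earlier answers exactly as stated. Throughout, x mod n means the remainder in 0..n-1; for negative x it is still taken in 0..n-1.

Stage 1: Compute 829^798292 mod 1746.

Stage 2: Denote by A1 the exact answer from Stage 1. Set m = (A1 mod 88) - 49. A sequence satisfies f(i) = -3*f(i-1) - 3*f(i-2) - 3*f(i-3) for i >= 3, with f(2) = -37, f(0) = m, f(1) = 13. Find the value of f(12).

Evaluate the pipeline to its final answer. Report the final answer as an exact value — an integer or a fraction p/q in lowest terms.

-131706

Stage 1: squarings mod 1746: 829^1=829, 829^2=1063, 829^4=307, 829^8=1711, 829^16=1225, 829^32=811, 829^64=1225, 829^128=811, 829^256=1225, 829^512=811, 829^1024=1225, 829^2048=811, 829^4096=1225, 829^8192=811, 829^16384=1225, 829^32768=811, 829^65536=1225, 829^131072=811, 829^262144=1225, 829^524288=811; 829^798292 = 829^4 * 829^16 * 829^64 * 829^512 * 829^1024 * 829^2048 * 829^8192 * 829^262144 * 829^524288 = 307 (mod 1746); answer 307
Stage 2: A1 = 307; m = -6; f(3) = -3*(-37) - 3*(13) - 3*(-6) = 90; iterating: f(3)=90, f(4)=-198, f(5)=435, f(6)=-981, f(7)=2232, f(8)=-5058, f(9)=11421, f(10)=-25785, f(11)=58266, f(12)=-131706; answer -131706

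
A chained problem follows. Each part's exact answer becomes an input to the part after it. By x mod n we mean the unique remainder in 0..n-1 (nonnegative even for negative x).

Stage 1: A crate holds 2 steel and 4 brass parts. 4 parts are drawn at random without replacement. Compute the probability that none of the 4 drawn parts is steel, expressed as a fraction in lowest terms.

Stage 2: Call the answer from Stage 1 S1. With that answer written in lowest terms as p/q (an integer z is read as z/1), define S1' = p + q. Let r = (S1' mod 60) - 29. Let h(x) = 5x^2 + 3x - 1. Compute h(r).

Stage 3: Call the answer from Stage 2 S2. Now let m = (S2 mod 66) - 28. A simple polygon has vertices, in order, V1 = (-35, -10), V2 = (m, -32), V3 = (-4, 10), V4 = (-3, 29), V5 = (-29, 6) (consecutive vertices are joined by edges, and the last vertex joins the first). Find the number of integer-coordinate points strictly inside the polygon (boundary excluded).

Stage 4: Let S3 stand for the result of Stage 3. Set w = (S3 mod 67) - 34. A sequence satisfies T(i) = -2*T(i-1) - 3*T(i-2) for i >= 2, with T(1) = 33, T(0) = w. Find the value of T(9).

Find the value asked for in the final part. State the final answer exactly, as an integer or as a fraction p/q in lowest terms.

Stage 1: total draws C(6,4) = 15; favorable C(4,4) = 1; P = 1/15; answer 1/15
Stage 2: S1 = 1/15; threaded value p + q = 16; r = -13; 5*(-13)^2 + 3*(-13)^1 - 1 = (845) + (-39) + (-1) = 805; answer 805
Stage 3: S2 = 805; m = -15; cross terms: (-35*-32 - -15*-10)=970, (-15*10 - -4*-32)=-278, (-4*29 - -3*10)=-86, (-3*6 - -29*29)=823, (-29*-10 - -35*6)=500; twice the area = |1929| = 1929; area = 1929/2; boundary points = 2 + 1 + 1 + 1 + 2 = 7; strictly interior points = area - boundary/2 + 1 = 962; answer 962
Stage 4: S3 = 962; w = -10; T(2) = -2*(33) - 3*(-10) = -36; iterating: T(2)=-36, T(3)=-27, T(4)=162, T(5)=-243, T(6)=0, T(7)=729, T(8)=-1458, T(9)=729; answer 729

729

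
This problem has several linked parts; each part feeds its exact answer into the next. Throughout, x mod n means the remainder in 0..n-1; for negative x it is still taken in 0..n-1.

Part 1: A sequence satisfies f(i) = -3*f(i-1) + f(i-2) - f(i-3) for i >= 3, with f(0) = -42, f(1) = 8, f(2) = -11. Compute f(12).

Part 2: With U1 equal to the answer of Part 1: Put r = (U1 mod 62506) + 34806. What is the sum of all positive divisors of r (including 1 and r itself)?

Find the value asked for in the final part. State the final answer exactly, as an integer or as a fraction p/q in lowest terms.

217728

Part 1: f(3) = -3*(-11) + 1*(8) - 1*(-42) = 83; iterating: f(3)=83, f(4)=-268, f(5)=898, f(6)=-3045, f(7)=10301, f(8)=-34846, f(9)=117884, f(10)=-398799, f(11)=1349127, f(12)=-4564064; answer -4564064
Part 2: U1 = -4564064; r = 96186; 96186 = 2 * 3 * 17 * 23 * 41; sigma = (1 + 2) * (1 + 3) * (1 + 17) * (1 + 23) * (1 + 41) = 3 * 4 * 18 * 24 * 42 = 217728; answer 217728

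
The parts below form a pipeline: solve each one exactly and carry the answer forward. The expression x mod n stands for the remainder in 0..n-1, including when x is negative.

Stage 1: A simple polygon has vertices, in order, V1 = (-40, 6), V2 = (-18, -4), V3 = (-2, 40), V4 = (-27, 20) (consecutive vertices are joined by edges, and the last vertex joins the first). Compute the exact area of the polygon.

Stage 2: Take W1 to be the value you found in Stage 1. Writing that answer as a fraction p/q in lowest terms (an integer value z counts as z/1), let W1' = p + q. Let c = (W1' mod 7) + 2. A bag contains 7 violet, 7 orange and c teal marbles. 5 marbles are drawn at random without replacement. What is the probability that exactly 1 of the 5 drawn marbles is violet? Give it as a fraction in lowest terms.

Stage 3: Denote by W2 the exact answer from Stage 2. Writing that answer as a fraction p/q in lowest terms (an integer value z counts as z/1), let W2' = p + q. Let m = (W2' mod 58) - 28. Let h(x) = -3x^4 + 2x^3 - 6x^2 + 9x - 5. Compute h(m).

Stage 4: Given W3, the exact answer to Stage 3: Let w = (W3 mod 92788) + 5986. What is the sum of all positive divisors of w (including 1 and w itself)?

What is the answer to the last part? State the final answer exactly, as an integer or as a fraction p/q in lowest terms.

Stage 1: cross terms: (-40*-4 - -18*6)=268, (-18*40 - -2*-4)=-728, (-2*20 - -27*40)=1040, (-27*6 - -40*20)=638; twice the area = |1218| = 1218; area = 609; answer 609
Stage 2: W1 = 609; threaded value p + q = 610; c = 3; total draws C(17,5) = 6188; favorable C(7,1)*C(10,4) = 1470; P = 105/442; answer 105/442
Stage 3: W2 = 105/442; threaded value p + q = 547; m = -3; -3*(-3)^4 + 2*(-3)^3 - 6*(-3)^2 + 9*(-3)^1 - 5 = (-243) + (-54) + (-54) + (-27) + (-5) = -383; answer -383
Stage 4: W3 = -383; w = 98391; 98391 = 3 * 32797; sigma = (1 + 3) * (1 + 32797) = 4 * 32798 = 131192; answer 131192

131192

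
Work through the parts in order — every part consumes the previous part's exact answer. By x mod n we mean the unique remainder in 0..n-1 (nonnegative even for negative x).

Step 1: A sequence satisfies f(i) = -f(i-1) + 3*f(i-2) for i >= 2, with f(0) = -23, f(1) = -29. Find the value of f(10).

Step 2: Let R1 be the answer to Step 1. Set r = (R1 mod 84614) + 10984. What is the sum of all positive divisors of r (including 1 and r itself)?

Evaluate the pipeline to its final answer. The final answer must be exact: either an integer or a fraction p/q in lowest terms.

107616

Step 1: f(2) = -1*(-29) + 3*(-23) = -40; iterating: f(2)=-40, f(3)=-47, f(4)=-73, f(5)=-68, f(6)=-151, f(7)=-53, f(8)=-400, f(9)=241, f(10)=-1441; answer -1441
Step 2: R1 = -1441; r = 94157; 94157 = 7 * 13451; sigma = (1 + 7) * (1 + 13451) = 8 * 13452 = 107616; answer 107616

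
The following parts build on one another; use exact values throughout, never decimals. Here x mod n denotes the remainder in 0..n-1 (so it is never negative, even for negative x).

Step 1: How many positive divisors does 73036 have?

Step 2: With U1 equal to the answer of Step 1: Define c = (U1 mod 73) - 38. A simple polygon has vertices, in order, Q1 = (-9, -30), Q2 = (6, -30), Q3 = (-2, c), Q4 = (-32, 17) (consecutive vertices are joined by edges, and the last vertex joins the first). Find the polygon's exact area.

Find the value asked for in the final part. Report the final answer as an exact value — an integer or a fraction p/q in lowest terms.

Step 1: 73036 = 2^2 * 19 * 31^2; number of divisors = (2+1) * (1+1) * (2+1) = 18; answer 18
Step 2: U1 = 18; c = -20; cross terms: (-9*-30 - 6*-30)=450, (6*-20 - -2*-30)=-180, (-2*17 - -32*-20)=-674, (-32*-30 - -9*17)=1113; twice the area = |709| = 709; area = 709/2; answer 709/2

709/2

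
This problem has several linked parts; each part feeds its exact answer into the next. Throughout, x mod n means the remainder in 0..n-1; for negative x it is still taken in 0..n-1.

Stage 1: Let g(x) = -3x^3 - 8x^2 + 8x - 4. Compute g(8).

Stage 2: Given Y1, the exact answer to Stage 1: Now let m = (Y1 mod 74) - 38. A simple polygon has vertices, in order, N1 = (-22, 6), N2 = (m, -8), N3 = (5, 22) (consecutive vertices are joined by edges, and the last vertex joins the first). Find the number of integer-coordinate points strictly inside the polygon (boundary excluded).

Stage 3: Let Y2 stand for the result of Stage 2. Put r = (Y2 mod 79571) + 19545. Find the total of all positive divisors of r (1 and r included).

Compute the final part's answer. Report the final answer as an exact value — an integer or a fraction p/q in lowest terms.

Stage 1: -3*(8)^3 - 8*(8)^2 + 8*(8)^1 - 4 = (-1536) + (-512) + (64) + (-4) = -1988; answer -1988
Stage 2: Y1 = -1988; m = -28; cross terms: (-22*-8 - -28*6)=344, (-28*22 - 5*-8)=-576, (5*6 - -22*22)=514; twice the area = |282| = 282; area = 141; boundary points = 2 + 3 + 1 = 6; strictly interior points = area - boundary/2 + 1 = 139; answer 139
Stage 3: Y2 = 139; r = 19684; 19684 = 2^2 * 7 * 19 * 37; sigma = (1 + 2 + 4) * (1 + 7) * (1 + 19) * (1 + 37) = 7 * 8 * 20 * 38 = 42560; answer 42560

42560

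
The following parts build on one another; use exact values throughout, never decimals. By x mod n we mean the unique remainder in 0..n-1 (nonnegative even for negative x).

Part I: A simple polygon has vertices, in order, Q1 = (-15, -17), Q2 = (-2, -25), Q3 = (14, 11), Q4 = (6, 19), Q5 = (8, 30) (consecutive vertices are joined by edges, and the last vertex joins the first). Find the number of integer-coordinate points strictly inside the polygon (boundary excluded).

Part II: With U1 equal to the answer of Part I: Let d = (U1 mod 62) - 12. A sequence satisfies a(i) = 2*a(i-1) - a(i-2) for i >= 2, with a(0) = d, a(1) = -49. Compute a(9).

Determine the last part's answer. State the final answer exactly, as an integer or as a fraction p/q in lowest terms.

-673

Part I: cross terms: (-15*-25 - -2*-17)=341, (-2*11 - 14*-25)=328, (14*19 - 6*11)=200, (6*30 - 8*19)=28, (8*-17 - -15*30)=314; twice the area = |1211| = 1211; area = 1211/2; boundary points = 1 + 4 + 8 + 1 + 1 = 15; strictly interior points = area - boundary/2 + 1 = 599; answer 599
Part II: U1 = 599; d = 29; a(2) = 2*(-49) - 1*(29) = -127; iterating: a(2)=-127, a(3)=-205, a(4)=-283, a(5)=-361, a(6)=-439, a(7)=-517, a(8)=-595, a(9)=-673; answer -673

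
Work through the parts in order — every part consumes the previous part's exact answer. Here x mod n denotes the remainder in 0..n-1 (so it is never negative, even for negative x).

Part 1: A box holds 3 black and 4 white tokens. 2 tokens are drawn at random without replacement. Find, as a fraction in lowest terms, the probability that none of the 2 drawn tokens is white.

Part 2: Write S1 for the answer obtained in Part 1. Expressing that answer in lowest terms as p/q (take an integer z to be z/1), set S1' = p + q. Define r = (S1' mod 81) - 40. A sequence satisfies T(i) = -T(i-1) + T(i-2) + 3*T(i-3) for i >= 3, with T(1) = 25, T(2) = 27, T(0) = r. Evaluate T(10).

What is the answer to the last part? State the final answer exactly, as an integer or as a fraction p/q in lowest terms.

-1425

Part 1: total draws C(7,2) = 21; favorable C(3,2) = 3; P = 1/7; answer 1/7
Part 2: S1 = 1/7; threaded value p + q = 8; r = -32; T(3) = -1*(27) + 1*(25) + 3*(-32) = -98; iterating: T(3)=-98, T(4)=200, T(5)=-217, T(6)=123, T(7)=260, T(8)=-788, T(9)=1417, T(10)=-1425; answer -1425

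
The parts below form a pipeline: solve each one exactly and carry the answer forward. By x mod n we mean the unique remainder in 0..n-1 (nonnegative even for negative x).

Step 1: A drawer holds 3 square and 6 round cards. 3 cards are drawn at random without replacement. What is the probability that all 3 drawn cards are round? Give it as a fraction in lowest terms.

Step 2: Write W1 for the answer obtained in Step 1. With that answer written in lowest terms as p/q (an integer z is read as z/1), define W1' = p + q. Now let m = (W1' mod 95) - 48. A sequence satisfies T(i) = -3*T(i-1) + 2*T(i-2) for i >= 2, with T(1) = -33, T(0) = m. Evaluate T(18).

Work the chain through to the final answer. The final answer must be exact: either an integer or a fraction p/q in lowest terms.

42571313851

Step 1: total draws C(9,3) = 84; favorable C(6,3) = 20; P = 5/21; answer 5/21
Step 2: W1 = 5/21; threaded value p + q = 26; m = -22; T(2) = -3*(-33) + 2*(-22) = 55; iterating: T(2)=55, T(3)=-231, T(4)=803, T(5)=-2871, T(6)=10219, T(7)=-36399, T(8)=129635, T(9)=-461703, T(10)=1644379, T(11)=-5856543, T(12)=20858387, T(13)=-74288247, T(14)=264581515, T(15)=-942321039, T(16)=3356126147, T(17)=-11953020519, T(18)=42571313851; answer 42571313851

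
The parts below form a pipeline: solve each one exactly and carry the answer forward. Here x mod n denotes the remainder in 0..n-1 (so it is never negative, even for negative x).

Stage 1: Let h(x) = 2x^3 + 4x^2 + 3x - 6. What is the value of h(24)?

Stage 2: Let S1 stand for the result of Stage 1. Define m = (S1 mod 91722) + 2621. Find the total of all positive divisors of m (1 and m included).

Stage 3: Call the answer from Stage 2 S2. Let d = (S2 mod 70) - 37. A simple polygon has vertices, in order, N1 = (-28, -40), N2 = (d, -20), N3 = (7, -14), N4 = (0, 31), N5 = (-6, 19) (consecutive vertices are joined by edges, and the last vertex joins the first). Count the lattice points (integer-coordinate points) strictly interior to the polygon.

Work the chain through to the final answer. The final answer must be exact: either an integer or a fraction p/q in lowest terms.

1152

Stage 1: 2*(24)^3 + 4*(24)^2 + 3*(24)^1 - 6 = (27648) + (2304) + (72) + (-6) = 30018; answer 30018
Stage 2: S1 = 30018; m = 32639; 32639 = 127 * 257; sigma = (1 + 127) * (1 + 257) = 128 * 258 = 33024; answer 33024
Stage 3: S2 = 33024; d = 17; cross terms: (-28*-20 - 17*-40)=1240, (17*-14 - 7*-20)=-98, (7*31 - 0*-14)=217, (0*19 - -6*31)=186, (-6*-40 - -28*19)=772; twice the area = |2317| = 2317; area = 2317/2; boundary points = 5 + 2 + 1 + 6 + 1 = 15; strictly interior points = area - boundary/2 + 1 = 1152; answer 1152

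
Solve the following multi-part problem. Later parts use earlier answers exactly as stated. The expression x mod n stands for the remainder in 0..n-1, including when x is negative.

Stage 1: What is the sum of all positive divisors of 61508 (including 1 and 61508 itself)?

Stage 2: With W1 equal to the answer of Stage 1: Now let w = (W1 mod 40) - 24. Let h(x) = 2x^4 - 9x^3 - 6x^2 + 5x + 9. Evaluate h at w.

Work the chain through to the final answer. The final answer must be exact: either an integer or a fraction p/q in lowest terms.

260415

Stage 1: 61508 = 2^2 * 15377; sigma = (1 + 2 + 4) * (1 + 15377) = 7 * 15378 = 107646; answer 107646
Stage 2: W1 = 107646; w = -18; 2*(-18)^4 - 9*(-18)^3 - 6*(-18)^2 + 5*(-18)^1 + 9 = (209952) + (52488) + (-1944) + (-90) + (9) = 260415; answer 260415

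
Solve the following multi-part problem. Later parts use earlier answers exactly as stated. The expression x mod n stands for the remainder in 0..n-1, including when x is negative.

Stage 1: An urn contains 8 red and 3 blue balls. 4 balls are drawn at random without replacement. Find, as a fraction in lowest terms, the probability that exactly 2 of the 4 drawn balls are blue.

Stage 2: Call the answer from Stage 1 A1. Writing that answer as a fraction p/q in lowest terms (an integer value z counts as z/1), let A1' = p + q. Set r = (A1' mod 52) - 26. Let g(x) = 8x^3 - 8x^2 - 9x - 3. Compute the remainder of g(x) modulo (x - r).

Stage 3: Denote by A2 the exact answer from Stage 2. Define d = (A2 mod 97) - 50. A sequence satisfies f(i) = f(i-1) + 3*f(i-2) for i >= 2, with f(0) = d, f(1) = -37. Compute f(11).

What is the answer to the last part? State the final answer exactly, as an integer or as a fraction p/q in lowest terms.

Stage 1: total draws C(11,4) = 330; favorable C(3,2)*C(8,2) = 84; P = 14/55; answer 14/55
Stage 2: A1 = 14/55; threaded value p + q = 69; r = -9; remainder = value at the root: 8*(-9)^3 - 8*(-9)^2 - 9*(-9)^1 - 3 = (-5832) + (-648) + (81) + (-3) = -6402; answer -6402
Stage 3: A2 = -6402; d = -50; f(2) = 1*(-37) + 3*(-50) = -187; iterating: f(2)=-187, f(3)=-298, f(4)=-859, f(5)=-1753, f(6)=-4330, f(7)=-9589, f(8)=-22579, f(9)=-51346, f(10)=-119083, f(11)=-273121; answer -273121

-273121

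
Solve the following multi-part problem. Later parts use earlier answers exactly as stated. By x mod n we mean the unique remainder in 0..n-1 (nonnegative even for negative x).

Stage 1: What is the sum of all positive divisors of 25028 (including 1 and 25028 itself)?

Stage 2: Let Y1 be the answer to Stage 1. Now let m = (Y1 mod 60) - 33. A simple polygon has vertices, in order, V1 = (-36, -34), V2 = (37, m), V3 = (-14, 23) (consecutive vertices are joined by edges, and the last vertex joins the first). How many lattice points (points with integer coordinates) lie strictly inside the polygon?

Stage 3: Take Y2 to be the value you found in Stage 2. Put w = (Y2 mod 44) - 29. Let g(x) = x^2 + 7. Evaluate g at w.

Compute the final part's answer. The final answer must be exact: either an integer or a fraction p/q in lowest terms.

43

Stage 1: 25028 = 2^2 * 6257; sigma = (1 + 2 + 4) * (1 + 6257) = 7 * 6258 = 43806; answer 43806
Stage 2: Y1 = 43806; m = -27; cross terms: (-36*-27 - 37*-34)=2230, (37*23 - -14*-27)=473, (-14*-34 - -36*23)=1304; twice the area = |4007| = 4007; area = 4007/2; boundary points = 1 + 1 + 1 = 3; strictly interior points = area - boundary/2 + 1 = 2003; answer 2003
Stage 3: Y2 = 2003; w = -6; 1*(-6)^2 + 7 = (36) + (7) = 43; answer 43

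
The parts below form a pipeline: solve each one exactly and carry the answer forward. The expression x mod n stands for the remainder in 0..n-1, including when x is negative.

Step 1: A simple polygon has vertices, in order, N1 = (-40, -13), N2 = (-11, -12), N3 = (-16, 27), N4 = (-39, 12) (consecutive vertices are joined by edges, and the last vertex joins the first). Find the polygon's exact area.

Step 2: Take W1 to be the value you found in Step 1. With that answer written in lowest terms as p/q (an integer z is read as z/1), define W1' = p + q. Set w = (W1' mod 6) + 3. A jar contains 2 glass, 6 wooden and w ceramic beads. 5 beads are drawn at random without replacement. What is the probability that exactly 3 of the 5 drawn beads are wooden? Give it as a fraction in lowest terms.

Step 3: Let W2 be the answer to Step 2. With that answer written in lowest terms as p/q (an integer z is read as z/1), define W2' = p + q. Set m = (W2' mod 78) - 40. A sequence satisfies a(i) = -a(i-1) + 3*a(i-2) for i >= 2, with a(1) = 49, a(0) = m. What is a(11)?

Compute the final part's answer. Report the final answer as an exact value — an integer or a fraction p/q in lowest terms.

Step 1: cross terms: (-40*-12 - -11*-13)=337, (-11*27 - -16*-12)=-489, (-16*12 - -39*27)=861, (-39*-13 - -40*12)=987; twice the area = |1696| = 1696; area = 848; answer 848
Step 2: W1 = 848; threaded value p + q = 849; w = 6; total draws C(14,5) = 2002; favorable C(6,3)*C(8,2) = 560; P = 40/143; answer 40/143
Step 3: W2 = 40/143; threaded value p + q = 183; m = -13; a(2) = -1*(49) + 3*(-13) = -88; iterating: a(2)=-88, a(3)=235, a(4)=-499, a(5)=1204, a(6)=-2701, a(7)=6313, a(8)=-14416, a(9)=33355, a(10)=-76603, a(11)=176668; answer 176668

176668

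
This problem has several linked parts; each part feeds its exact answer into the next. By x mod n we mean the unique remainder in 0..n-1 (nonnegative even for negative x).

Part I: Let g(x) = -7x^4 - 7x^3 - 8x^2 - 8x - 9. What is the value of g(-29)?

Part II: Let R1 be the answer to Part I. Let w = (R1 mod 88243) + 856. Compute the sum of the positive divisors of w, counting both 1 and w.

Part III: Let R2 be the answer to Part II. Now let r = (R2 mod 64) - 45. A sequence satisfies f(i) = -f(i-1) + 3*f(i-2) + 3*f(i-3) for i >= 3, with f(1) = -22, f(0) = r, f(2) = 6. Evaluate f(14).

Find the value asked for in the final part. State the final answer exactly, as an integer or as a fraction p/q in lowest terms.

49146

Part I: -7*(-29)^4 - 7*(-29)^3 - 8*(-29)^2 - 8*(-29)^1 - 9 = (-4950967) + (170723) + (-6728) + (232) + (-9) = -4786749; answer -4786749
Part II: R1 = -4786749; w = 67472; 67472 = 2^4 * 4217; sigma = (1 + 2 + 4 + 8 + 16) * (1 + 4217) = 31 * 4218 = 130758; answer 130758
Part III: R2 = 130758; r = -39; f(3) = -1*(6) + 3*(-22) + 3*(-39) = -189; iterating: f(3)=-189, f(4)=141, f(5)=-690, f(6)=546, f(7)=-2193, f(8)=1761, f(9)=-6702, f(10)=5406, f(11)=-20229, f(12)=16341, f(13)=-60810, f(14)=49146; answer 49146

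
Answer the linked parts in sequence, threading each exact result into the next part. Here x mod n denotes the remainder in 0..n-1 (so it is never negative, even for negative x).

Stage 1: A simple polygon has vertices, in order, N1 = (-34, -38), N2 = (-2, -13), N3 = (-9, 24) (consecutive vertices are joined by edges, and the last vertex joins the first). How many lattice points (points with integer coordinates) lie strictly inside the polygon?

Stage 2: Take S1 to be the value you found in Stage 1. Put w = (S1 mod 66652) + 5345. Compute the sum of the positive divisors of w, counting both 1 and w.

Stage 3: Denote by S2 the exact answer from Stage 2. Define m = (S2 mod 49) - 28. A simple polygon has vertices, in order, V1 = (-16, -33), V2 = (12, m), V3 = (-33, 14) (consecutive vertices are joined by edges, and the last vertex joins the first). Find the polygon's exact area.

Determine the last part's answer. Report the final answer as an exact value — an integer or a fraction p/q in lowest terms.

1877/2

Stage 1: cross terms: (-34*-13 - -2*-38)=366, (-2*24 - -9*-13)=-165, (-9*-38 - -34*24)=1158; twice the area = |1359| = 1359; area = 1359/2; boundary points = 1 + 1 + 1 = 3; strictly interior points = area - boundary/2 + 1 = 679; answer 679
Stage 2: S1 = 679; w = 6024; 6024 = 2^3 * 3 * 251; sigma = (1 + 2 + 4 + 8) * (1 + 3) * (1 + 251) = 15 * 4 * 252 = 15120; answer 15120
Stage 3: S2 = 15120; m = 0; cross terms: (-16*0 - 12*-33)=396, (12*14 - -33*0)=168, (-33*-33 - -16*14)=1313; twice the area = |1877| = 1877; area = 1877/2; answer 1877/2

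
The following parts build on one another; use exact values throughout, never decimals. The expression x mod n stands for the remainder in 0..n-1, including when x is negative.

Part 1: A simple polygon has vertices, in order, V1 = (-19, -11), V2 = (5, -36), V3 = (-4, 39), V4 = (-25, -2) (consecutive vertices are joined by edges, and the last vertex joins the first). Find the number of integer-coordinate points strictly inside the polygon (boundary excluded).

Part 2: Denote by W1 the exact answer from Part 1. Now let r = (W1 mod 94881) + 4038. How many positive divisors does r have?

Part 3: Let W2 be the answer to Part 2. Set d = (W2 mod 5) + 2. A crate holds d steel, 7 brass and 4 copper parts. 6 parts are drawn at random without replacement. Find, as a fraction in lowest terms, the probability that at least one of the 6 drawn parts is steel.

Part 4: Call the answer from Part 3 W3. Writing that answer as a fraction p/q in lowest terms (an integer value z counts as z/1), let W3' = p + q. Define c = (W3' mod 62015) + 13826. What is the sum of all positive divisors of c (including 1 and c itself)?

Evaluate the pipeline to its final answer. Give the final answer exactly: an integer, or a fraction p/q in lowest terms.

Part 1: cross terms: (-19*-36 - 5*-11)=739, (5*39 - -4*-36)=51, (-4*-2 - -25*39)=983, (-25*-11 - -19*-2)=237; twice the area = |2010| = 2010; area = 1005; boundary points = 1 + 3 + 1 + 3 = 8; strictly interior points = area - boundary/2 + 1 = 1002; answer 1002
Part 2: W1 = 1002; r = 5040; 5040 = 2^4 * 3^2 * 5 * 7; number of divisors = (4+1) * (2+1) * (1+1) * (1+1) = 60; answer 60
Part 3: W2 = 60; d = 2; total draws C(13,6) = 1716; complement C(11,6) = 462; favorable 1716 - 462 = 1254; P = 19/26; answer 19/26
Part 4: W3 = 19/26; threaded value p + q = 45; c = 13871; 13871 = 11 * 13 * 97; sigma = (1 + 11) * (1 + 13) * (1 + 97) = 12 * 14 * 98 = 16464; answer 16464

16464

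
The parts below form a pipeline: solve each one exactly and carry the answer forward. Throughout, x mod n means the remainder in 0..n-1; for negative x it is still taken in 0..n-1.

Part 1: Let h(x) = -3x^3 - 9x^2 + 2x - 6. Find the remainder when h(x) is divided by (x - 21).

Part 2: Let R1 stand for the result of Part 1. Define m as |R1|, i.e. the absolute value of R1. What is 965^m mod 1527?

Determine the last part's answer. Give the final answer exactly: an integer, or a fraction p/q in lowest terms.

292

Part 1: remainder = value at the root: -3*(21)^3 - 9*(21)^2 + 2*(21)^1 - 6 = (-27783) + (-3969) + (42) + (-6) = -31716; answer -31716
Part 2: R1 = -31716; m = 31716; squarings mod 1527: 965^1=965, 965^2=1282, 965^4=472, 965^8=1369, 965^16=532, 965^32=529, 965^64=400, 965^128=1192, 965^256=754, 965^512=472, 965^1024=1369, 965^2048=532, 965^4096=529, 965^8192=400, 965^16384=1192; 965^31716 = 965^4 * 965^32 * 965^64 * 965^128 * 965^256 * 965^512 * 965^2048 * 965^4096 * 965^8192 * 965^16384 = 292 (mod 1527); answer 292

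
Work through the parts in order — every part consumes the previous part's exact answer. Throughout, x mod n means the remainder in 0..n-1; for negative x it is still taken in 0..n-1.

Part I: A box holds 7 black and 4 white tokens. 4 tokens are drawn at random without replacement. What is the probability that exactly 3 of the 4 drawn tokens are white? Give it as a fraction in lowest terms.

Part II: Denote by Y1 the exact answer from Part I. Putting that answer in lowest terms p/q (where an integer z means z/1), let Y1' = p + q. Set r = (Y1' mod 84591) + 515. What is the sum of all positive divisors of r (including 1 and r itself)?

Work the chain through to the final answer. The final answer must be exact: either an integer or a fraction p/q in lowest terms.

1044

Part I: total draws C(11,4) = 330; favorable C(4,3)*C(7,1) = 28; P = 14/165; answer 14/165
Part II: Y1 = 14/165; threaded value p + q = 179; r = 694; 694 = 2 * 347; sigma = (1 + 2) * (1 + 347) = 3 * 348 = 1044; answer 1044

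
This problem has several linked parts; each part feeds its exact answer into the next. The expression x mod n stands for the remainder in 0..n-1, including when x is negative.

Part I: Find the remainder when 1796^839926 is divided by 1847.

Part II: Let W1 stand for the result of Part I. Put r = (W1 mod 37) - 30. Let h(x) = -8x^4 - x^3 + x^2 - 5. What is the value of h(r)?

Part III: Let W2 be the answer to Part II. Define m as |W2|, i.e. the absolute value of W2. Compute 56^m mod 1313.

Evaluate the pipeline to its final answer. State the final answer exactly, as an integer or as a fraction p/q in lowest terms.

576

Part I: squarings mod 1847: 1796^1=1796, 1796^2=754, 1796^4=1487, 1796^8=310, 1796^16=56, 1796^32=1289, 1796^64=1068, 1796^128=1025, 1796^256=1529, 1796^512=1386, 1796^1024=116, 1796^2048=527, 1796^4096=679, 1796^8192=1138, 1796^16384=297, 1796^32768=1400, 1796^65536=333, 1796^131072=69, 1796^262144=1067, 1796^524288=737; 1796^839926 = 1796^2 * 1796^4 * 1796^16 * 1796^32 * 1796^64 * 1796^128 * 1796^4096 * 1796^16384 * 1796^32768 * 1796^262144 * 1796^524288 = 118 (mod 1847); answer 118
Part II: W1 = 118; r = -23; -8*(-23)^4 - 1*(-23)^3 + 1*(-23)^2 - 5 = (-2238728) + (12167) + (529) + (-5) = -2226037; answer -2226037
Part III: W2 = -2226037; m = 2226037; squarings mod 1313: 56^1=56, 56^2=510, 56^4=126, 56^8=120, 56^16=1270, 56^32=536, 56^64=1062, 56^128=1290, 56^256=529, 56^512=172, 56^1024=698, 56^2048=81, 56^4096=1309, 56^8192=16, 56^16384=256, 56^32768=1199, 56^65536=1179, 56^131072=887, 56^262144=282, 56^524288=744, 56^1048576=763, 56^2097152=510; 56^2226037 = 56^1 * 56^4 * 56^16 * 56^32 * 56^64 * 56^256 * 56^512 * 56^1024 * 56^4096 * 56^8192 * 56^16384 * 56^32768 * 56^65536 * 56^2097152 = 576 (mod 1313); answer 576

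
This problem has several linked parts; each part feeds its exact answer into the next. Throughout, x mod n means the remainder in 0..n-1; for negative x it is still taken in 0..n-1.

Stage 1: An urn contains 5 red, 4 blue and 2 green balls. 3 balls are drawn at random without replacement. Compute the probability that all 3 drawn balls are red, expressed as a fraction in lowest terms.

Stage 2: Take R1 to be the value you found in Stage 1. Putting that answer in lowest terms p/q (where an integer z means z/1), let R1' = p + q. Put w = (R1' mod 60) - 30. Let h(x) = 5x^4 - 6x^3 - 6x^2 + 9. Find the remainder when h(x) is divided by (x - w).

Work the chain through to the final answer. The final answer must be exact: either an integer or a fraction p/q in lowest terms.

2234

Stage 1: total draws C(11,3) = 165; favorable C(5,3) = 10; P = 2/33; answer 2/33
Stage 2: R1 = 2/33; threaded value p + q = 35; w = 5; remainder = value at the root: 5*(5)^4 - 6*(5)^3 - 6*(5)^2 + 9 = (3125) + (-750) + (-150) + (9) = 2234; answer 2234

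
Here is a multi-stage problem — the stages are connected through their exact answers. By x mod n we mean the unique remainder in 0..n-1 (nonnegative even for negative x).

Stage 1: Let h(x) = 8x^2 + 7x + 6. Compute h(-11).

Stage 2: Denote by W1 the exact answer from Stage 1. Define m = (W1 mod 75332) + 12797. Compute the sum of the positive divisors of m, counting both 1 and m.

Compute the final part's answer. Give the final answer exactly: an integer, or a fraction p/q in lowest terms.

21168

Stage 1: 8*(-11)^2 + 7*(-11)^1 + 6 = (968) + (-77) + (6) = 897; answer 897
Stage 2: W1 = 897; m = 13694; 13694 = 2 * 41 * 167; sigma = (1 + 2) * (1 + 41) * (1 + 167) = 3 * 42 * 168 = 21168; answer 21168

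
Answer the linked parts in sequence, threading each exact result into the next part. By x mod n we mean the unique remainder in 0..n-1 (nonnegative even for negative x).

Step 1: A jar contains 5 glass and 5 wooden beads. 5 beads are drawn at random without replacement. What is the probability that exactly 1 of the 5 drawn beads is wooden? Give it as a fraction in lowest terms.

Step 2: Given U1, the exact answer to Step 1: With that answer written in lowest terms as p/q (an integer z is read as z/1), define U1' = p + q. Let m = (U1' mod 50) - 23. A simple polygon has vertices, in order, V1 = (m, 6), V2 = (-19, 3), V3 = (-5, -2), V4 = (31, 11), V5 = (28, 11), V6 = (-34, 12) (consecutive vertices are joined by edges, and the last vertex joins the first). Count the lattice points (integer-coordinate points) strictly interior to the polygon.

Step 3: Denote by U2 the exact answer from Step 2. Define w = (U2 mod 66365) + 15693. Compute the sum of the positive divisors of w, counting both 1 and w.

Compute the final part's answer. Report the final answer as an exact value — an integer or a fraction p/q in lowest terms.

Step 1: total draws C(10,5) = 252; favorable C(5,1)*C(5,4) = 25; P = 25/252; answer 25/252
Step 2: U1 = 25/252; threaded value p + q = 277; m = 4; cross terms: (4*3 - -19*6)=126, (-19*-2 - -5*3)=53, (-5*11 - 31*-2)=7, (31*11 - 28*11)=33, (28*12 - -34*11)=710, (-34*6 - 4*12)=-252; twice the area = |677| = 677; area = 677/2; boundary points = 1 + 1 + 1 + 3 + 1 + 2 = 9; strictly interior points = area - boundary/2 + 1 = 335; answer 335
Step 3: U2 = 335; w = 16028; 16028 = 2^2 * 4007; sigma = (1 + 2 + 4) * (1 + 4007) = 7 * 4008 = 28056; answer 28056

28056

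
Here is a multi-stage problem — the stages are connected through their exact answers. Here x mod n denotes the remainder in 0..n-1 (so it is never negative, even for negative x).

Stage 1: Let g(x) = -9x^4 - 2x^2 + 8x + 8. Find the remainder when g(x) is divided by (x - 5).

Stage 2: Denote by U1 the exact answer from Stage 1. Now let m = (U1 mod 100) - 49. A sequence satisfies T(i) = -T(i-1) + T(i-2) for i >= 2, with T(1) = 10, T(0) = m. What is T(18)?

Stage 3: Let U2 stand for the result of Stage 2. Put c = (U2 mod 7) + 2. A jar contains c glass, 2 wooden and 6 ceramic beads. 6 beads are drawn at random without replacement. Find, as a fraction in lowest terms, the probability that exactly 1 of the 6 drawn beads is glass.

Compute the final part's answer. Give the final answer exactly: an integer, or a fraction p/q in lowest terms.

Stage 1: remainder = value at the root: -9*(5)^4 - 2*(5)^2 + 8*(5)^1 + 8 = (-5625) + (-50) + (40) + (8) = -5627; answer -5627
Stage 2: U1 = -5627; m = 24; T(2) = -1*(10) + 1*(24) = 14; iterating: T(2)=14, T(3)=-4, T(4)=18, T(5)=-22, T(6)=40, T(7)=-62, T(8)=102, T(9)=-164, T(10)=266, T(11)=-430, T(12)=696, T(13)=-1126, T(14)=1822, T(15)=-2948, T(16)=4770, T(17)=-7718, T(18)=12488; answer 12488
Stage 3: U2 = 12488; c = 2; total draws C(10,6) = 210; favorable C(2,1)*C(8,5) = 112; P = 8/15; answer 8/15

8/15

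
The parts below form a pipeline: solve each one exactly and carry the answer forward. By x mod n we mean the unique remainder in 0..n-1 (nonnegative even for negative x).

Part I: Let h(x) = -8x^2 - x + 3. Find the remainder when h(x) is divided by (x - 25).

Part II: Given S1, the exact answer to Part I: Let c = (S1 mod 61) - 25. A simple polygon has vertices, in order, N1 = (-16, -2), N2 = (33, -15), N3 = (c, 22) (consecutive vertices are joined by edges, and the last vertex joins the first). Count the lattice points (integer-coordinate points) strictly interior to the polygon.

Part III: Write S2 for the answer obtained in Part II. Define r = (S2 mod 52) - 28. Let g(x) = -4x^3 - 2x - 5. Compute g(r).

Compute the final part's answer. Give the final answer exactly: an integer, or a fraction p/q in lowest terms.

Part I: remainder = value at the root: -8*(25)^2 - 1*(25)^1 + 3 = (-5000) + (-25) + (3) = -5022; answer -5022
Part II: S1 = -5022; c = 16; cross terms: (-16*-15 - 33*-2)=306, (33*22 - 16*-15)=966, (16*-2 - -16*22)=320; twice the area = |1592| = 1592; area = 796; boundary points = 1 + 1 + 8 = 10; strictly interior points = area - boundary/2 + 1 = 792; answer 792
Part III: S2 = 792; r = -16; -4*(-16)^3 - 2*(-16)^1 - 5 = (16384) + (32) + (-5) = 16411; answer 16411

16411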